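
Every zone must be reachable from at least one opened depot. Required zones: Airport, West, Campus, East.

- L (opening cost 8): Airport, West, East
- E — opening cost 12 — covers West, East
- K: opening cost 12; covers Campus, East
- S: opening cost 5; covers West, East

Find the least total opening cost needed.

This is an integer covering problem.
The greedy cost-per-new-zone heuristic would pick S, L, and K for 25, but a cheaper cover exists.
Choose L and K: together they cover Airport, West, Campus, East — every zone.
Total opening cost: 8 + 12 = 20.
No cover costs less than 20.

20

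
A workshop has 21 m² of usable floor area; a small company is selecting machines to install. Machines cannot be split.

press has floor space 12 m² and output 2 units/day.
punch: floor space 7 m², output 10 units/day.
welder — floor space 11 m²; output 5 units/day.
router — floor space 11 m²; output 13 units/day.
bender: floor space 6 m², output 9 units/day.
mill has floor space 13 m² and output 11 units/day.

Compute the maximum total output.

Treat it as a binary knapsack problem.
router + bender: floor space 11 + 6 = 17 ≤ 21, output 13 + 9 = 22.
punch + mill: floor space 7 + 13 = 20 ≤ 21, output 10 + 11 = 21.
punch + router: floor space 7 + 11 = 18 ≤ 21, output 10 + 13 = 23.
Best is punch and router with total output 23.

23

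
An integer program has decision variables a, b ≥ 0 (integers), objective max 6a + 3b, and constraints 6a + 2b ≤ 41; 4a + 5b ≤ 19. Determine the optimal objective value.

(a,b)=(4,0) is feasible, giving 24.
(a,b)=(3,1) is feasible, giving 21.
(a,b)=(3,0) is feasible, giving 18.
Maximum is 24 at (a,b)=(4,0).

24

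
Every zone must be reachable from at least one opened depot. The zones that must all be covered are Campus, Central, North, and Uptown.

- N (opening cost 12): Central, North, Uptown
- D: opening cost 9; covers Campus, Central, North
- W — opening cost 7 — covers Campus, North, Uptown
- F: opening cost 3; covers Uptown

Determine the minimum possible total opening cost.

This is a weighted set-cover instance.
Choose D and F: together they cover Campus, Central, North, Uptown — every zone.
Total opening cost: 9 + 3 = 12.

12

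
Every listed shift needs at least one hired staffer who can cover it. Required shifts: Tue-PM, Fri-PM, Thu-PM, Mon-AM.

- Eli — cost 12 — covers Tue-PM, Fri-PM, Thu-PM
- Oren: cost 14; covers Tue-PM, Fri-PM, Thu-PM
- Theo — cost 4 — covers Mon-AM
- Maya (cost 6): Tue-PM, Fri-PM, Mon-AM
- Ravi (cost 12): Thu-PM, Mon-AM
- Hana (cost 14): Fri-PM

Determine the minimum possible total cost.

16

Choose Eli and Theo: together they cover Tue-PM, Fri-PM, Thu-PM, Mon-AM — every shift.
Total cost: 12 + 4 = 16.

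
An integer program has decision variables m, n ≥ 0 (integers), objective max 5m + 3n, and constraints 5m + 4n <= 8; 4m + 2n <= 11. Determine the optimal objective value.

6

Relaxing integrality, the LP optimum is 8.00 at (m,n) = (1.6, 0), which is not an integer point.
(m,n)=(0,2): 5·0+4·2=8≤8, 4·0+2·2=4≤11, objective 6.
(m,n)=(1,0): 5·1+4·0=5≤8, 4·1+2·0=4≤11, objective 5.
(m,n)=(0,1): 5·0+4·1=4≤8, 4·0+2·1=2≤11, objective 3.
(m,n)=(0,0): 5·0+4·0=0≤8, 4·0+2·0=0≤11, objective 0.
Maximum is 6 at (m,n)=(0,2).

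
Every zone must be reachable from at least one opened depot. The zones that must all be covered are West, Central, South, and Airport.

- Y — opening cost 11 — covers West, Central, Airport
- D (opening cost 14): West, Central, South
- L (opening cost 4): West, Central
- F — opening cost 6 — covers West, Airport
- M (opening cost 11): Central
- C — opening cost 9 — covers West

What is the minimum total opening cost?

This is a weighted set-cover instance.
Choose D and F: together they cover West, Central, South, Airport — every zone.
Total opening cost: 14 + 6 = 20.

20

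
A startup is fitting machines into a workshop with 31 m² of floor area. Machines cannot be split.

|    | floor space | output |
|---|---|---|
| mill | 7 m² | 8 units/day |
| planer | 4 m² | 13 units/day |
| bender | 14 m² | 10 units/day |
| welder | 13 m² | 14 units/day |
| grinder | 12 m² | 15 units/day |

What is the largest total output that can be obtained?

This is a 0-1 knapsack instance.
Allowing fractional choices, the relaxed optimum would be about 44.6, but machines are indivisible.
planer + bender + grinder: floor space 4 + 14 + 12 = 30 ≤ 31, output 13 + 10 + 15 = 38.
planer + welder + grinder: floor space 4 + 13 + 12 = 29 ≤ 31, output 13 + 14 + 15 = 42.
Best is planer, welder, and grinder with total output 42.

42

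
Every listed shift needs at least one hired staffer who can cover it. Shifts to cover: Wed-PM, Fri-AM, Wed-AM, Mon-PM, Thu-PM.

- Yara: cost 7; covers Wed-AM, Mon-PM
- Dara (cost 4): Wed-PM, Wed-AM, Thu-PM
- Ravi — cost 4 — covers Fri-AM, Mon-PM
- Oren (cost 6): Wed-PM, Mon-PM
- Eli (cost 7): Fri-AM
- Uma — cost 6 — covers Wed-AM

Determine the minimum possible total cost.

8

Choose Dara and Ravi: together they cover Wed-PM, Fri-AM, Wed-AM, Mon-PM, Thu-PM — every shift.
Total cost: 4 + 4 = 8.
No cover costs less than 8.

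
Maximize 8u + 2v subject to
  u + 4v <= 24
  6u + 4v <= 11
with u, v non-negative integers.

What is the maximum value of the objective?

The continuous relaxation peaks at (1.83, 0) with value 14.67; rounding to a feasible lattice point costs some objective.
(u,v)=(1,1): 1·1+4·1=5≤24, 6·1+4·1=10≤11, objective 10.
(u,v)=(1,0): 1·1+4·0=1≤24, 6·1+4·0=6≤11, objective 8.
(u,v)=(0,2): 1·0+4·2=8≤24, 6·0+4·2=8≤11, objective 4.
Maximum is 10 at (u,v)=(1,1).

10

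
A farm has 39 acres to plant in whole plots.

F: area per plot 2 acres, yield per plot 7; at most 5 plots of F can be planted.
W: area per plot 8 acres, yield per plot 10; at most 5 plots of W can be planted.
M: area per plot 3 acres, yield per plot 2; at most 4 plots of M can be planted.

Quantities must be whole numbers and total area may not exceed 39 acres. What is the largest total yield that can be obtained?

67

F has the best ratio (7/2); taking only F gives at most 5×7 = 35 (stopped by the supply cap of 5).
Mixing does better — 5×F, 3×W, and 1×M: area 37 ≤ 39, yield 5·7 + 3·10 + 1·2 = 67.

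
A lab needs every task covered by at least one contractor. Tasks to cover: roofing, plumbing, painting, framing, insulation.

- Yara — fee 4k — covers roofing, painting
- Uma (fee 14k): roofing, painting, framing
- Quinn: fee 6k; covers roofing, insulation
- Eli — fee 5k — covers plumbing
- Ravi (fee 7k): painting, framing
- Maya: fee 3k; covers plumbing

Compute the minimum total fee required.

16

The greedy cost-per-new-task heuristic would pick Yara, Maya, Quinn, and Ravi for 20, but a cheaper cover exists.
Choose Quinn, Ravi, and Maya: together they cover roofing, plumbing, painting, framing, insulation — every task.
Total fee: 6 + 7 + 3 = 16.
No cover costs less than 16.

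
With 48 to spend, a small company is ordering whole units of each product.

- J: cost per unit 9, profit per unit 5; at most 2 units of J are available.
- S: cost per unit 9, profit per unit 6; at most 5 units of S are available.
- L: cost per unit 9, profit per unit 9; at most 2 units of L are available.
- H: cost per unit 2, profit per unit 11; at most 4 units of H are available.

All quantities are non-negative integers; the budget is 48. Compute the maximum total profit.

This is a bounded integer knapsack.
2×S, 2×L, and 4×H: cost 44 ≤ 48, profit 2·6 + 2·9 + 4·11 = 74.
1×J, 1×S, 2×L, and 4×H: cost 44 ≤ 48, profit 1·5 + 1·6 + 2·9 + 4·11 = 73.
Best is 74.

74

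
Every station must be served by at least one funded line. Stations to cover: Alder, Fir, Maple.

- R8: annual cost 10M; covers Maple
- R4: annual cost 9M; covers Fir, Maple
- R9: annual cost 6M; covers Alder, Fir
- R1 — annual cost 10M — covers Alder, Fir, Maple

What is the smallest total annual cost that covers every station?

The greedy cost-per-new-station heuristic would pick R9 and R4 for 15, but a cheaper cover exists.
R1 alone covers Alder, Fir, Maple — every station.
Total annual cost: 10.
No cover costs less than 10.

10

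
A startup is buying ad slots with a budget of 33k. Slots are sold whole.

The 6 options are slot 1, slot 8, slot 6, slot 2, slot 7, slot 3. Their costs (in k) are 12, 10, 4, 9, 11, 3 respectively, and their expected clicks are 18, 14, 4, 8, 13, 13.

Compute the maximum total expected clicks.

49

Allowing fractional choices, the relaxed optimum would be about 54.5, but ad slots are indivisible.
slot 1 + slot 6 + slot 7 + slot 3: cost 12 + 4 + 11 + 3 = 30 ≤ 33, expected clicks 18 + 4 + 13 + 13 = 48.
slot 8 + slot 2 + slot 7 + slot 3: cost 10 + 9 + 11 + 3 = 33 ≤ 33, expected clicks 14 + 8 + 13 + 13 = 48.
slot 1 + slot 8 + slot 6 + slot 3: cost 12 + 10 + 4 + 3 = 29 ≤ 33, expected clicks 18 + 14 + 4 + 13 = 49.
Best is slot 1, slot 8, slot 6, and slot 3 with total expected clicks 49.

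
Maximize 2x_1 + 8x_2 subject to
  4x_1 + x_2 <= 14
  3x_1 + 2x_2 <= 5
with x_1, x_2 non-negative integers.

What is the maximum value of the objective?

16

The continuous relaxation peaks at (0, 2.5) with value 20.00; rounding to a feasible lattice point costs some objective.
(x_1,x_2)=(0,2) is feasible, giving 16.
(x_1,x_2)=(1,1) is feasible, giving 10.
(x_1,x_2)=(0,1) is feasible, giving 8.
No feasible integer point exceeds 16.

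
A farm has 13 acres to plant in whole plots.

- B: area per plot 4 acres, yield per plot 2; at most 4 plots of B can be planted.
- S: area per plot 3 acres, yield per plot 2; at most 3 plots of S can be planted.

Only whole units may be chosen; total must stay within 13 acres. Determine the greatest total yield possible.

8

S has the best ratio (2/3); taking only S gives at most 3×2 = 6 (stopped by the supply cap of 3).
Mixing does better — 1×B and 3×S: area 13 ≤ 13, yield 1·2 + 3·2 = 8.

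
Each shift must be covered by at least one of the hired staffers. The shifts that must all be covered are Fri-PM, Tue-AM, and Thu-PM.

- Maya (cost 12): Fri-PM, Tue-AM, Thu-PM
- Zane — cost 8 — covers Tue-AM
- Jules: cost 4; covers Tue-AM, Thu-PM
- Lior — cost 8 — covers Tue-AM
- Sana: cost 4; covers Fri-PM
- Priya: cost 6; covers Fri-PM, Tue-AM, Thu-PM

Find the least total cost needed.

6

Priya alone covers Fri-PM, Tue-AM, Thu-PM — every shift.
Total cost: 6.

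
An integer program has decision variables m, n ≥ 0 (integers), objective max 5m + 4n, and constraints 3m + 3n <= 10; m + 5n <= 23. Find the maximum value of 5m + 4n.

15

The continuous relaxation peaks at (3.33, 0) with value 16.67; rounding to a feasible lattice point costs some objective.
(m,n)=(3,0): 3·3+3·0=9≤10, 1·3+5·0=3≤23, objective 15.
(m,n)=(2,1): 3·2+3·1=9≤10, 1·2+5·1=7≤23, objective 14.
(m,n)=(2,0): 3·2+3·0=6≤10, 1·2+5·0=2≤23, objective 10.
Maximum is 15 at (m,n)=(3,0).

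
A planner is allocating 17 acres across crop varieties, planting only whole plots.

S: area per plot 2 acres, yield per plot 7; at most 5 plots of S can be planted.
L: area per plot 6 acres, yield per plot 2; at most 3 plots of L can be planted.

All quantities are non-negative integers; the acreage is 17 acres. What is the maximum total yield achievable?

This is a bounded integer knapsack.
5×S: area 10 ≤ 17, yield 5·7 = 35.
5×S and 1×L: area 16 ≤ 17, yield 5·7 + 1·2 = 37.
Best is 37.

37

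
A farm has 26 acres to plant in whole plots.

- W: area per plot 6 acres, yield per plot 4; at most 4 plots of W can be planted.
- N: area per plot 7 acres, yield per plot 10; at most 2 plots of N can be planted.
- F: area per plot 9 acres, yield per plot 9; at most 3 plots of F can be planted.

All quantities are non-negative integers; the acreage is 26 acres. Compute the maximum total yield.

29

This is a bounded integer knapsack.
Take 2×N and 1×F: area 23 ≤ 26, yield 2·10 + 1·9 = 29.
N has the best ratio (10/7) and is taken to its limit of 2; remaining capacity is filled optimally with the others.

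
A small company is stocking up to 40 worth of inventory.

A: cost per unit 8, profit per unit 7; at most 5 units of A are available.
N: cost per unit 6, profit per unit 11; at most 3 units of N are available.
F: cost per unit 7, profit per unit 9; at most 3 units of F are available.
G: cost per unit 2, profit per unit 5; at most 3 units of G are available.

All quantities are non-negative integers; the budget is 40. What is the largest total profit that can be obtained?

3×N, 2×F, and 3×G: cost 38 ≤ 40, profit 3·11 + 2·9 + 3·5 = 66.
2×N, 3×F, and 3×G: cost 39 ≤ 40, profit 2·11 + 3·9 + 3·5 = 64.
Best is 66.

66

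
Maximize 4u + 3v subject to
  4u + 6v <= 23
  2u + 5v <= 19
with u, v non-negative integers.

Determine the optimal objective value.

20

(u,v)=(5,0): 4·5+6·0=20≤23, 2·5+5·0=10≤19, objective 20.
(u,v)=(4,1): 4·4+6·1=22≤23, 2·4+5·1=13≤19, objective 19.
No feasible integer point exceeds 20.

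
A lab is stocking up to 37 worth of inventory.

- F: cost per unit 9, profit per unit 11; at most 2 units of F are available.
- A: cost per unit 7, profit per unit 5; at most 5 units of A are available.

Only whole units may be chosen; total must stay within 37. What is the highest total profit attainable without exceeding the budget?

32

Take 2×F and 2×A: cost 32 ≤ 37, profit 2·11 + 2·5 = 32.
F has the best ratio (11/9) and is taken to its limit of 2; remaining capacity is filled optimally with the others.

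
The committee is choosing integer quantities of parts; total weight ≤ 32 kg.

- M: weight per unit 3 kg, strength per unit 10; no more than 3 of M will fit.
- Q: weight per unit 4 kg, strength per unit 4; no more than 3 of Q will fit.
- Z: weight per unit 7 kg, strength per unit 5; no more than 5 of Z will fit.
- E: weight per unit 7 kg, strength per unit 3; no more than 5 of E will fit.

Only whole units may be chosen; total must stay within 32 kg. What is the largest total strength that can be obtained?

M has the best ratio (10/3); taking only M gives at most 3×10 = 30 (stopped by the supply cap of 3).
Mixing does better — 3×M, 2×Q, and 2×Z: weight 31 ≤ 32, strength 3·10 + 2·4 + 2·5 = 48.

48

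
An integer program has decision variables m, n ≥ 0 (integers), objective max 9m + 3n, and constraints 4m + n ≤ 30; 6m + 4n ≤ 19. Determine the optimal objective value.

Relaxing integrality, the LP optimum is 28.50 at (m,n) = (3.17, 0), which is not an integer point.
(m,n)=(3,0): 4·3+1·0=12≤30, 6·3+4·0=18≤19, objective 27.
(m,n)=(2,1): 4·2+1·1=9≤30, 6·2+4·1=16≤19, objective 21.
The best lattice point is (3,0), giving 27.

27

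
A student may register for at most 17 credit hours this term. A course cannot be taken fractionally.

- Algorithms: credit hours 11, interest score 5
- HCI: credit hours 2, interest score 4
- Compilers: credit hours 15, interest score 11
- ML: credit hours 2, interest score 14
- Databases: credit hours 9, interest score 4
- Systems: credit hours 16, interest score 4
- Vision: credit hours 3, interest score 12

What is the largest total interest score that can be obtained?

34

Allowing fractional choices, the relaxed optimum would be about 37.3, but courses are indivisible.
HCI + ML + Databases + Vision: credit hours 2 + 2 + 9 + 3 = 16 ≤ 17, interest score 4 + 14 + 4 + 12 = 34.
Algorithms + ML + Vision: credit hours 11 + 2 + 3 = 16 ≤ 17, interest score 5 + 14 + 12 = 31.
Best is HCI, ML, Databases, and Vision with total interest score 34.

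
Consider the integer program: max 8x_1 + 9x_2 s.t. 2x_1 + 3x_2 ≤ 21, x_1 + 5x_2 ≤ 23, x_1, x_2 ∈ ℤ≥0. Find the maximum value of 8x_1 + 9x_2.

81

(x_1,x_2)=(9,1) is feasible, giving 81.
(x_1,x_2)=(10,0) is feasible, giving 80.
(x_1,x_2)=(8,1) is feasible, giving 73.
The best lattice point is (9,1), giving 81.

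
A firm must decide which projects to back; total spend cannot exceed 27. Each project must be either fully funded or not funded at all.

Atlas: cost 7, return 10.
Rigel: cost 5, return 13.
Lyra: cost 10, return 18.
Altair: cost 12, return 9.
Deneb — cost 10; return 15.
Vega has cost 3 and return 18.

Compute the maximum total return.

Treat it as a binary knapsack problem.
Allowing fractional choices, the relaxed optimum would be about 62.5, but projects are indivisible.
Atlas + Rigel + Deneb + Vega: cost 7 + 5 + 10 + 3 = 25 ≤ 27, return 10 + 13 + 15 + 18 = 56.
Atlas + Rigel + Lyra + Vega: cost 7 + 5 + 10 + 3 = 25 ≤ 27, return 10 + 13 + 18 + 18 = 59.
Lyra + Deneb + Vega: cost 10 + 10 + 3 = 23 ≤ 27, return 18 + 15 + 18 = 51.
Best is Atlas, Rigel, Lyra, and Vega with total return 59.

59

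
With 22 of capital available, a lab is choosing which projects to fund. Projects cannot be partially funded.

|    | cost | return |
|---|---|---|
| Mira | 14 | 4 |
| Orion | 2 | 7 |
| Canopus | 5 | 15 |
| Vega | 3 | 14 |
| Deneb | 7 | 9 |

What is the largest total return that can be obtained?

45

Allowing fractional choices, the relaxed optimum would be about 46.4, but projects are indivisible.
Orion + Canopus + Vega + Deneb: cost 2 + 5 + 3 + 7 = 17 ≤ 22, return 7 + 15 + 14 + 9 = 45.
Canopus + Vega + Deneb: cost 5 + 3 + 7 = 15 ≤ 22, return 15 + 14 + 9 = 38.
Best is Orion, Canopus, Vega, and Deneb with total return 45.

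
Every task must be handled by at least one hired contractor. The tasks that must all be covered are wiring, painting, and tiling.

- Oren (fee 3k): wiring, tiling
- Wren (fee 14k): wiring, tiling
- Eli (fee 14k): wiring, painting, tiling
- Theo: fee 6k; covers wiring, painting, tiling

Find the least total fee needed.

6

This is a weighted set-cover instance.
Theo alone covers wiring, painting, tiling — every task.
Total fee: 6.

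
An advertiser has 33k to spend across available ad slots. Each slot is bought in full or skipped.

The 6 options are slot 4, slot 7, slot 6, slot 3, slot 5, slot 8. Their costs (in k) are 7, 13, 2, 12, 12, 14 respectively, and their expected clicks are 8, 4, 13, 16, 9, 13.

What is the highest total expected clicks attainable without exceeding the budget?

46

Take slot 4, slot 6, slot 3, and slot 5: cost 7 + 2 + 12 + 12 = 33 ≤ 33, expected clicks 8 + 13 + 16 + 9 = 46.
No other feasible combination does better.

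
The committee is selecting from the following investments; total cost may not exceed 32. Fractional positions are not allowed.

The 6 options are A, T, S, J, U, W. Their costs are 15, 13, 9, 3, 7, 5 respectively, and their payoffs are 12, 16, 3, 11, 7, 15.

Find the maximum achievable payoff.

49

Treat it as a binary knapsack problem.
T + S + J + W: cost 13 + 9 + 3 + 5 = 30 ≤ 32, payoff 16 + 3 + 11 + 15 = 45.
T + J + U + W: cost 13 + 3 + 7 + 5 = 28 ≤ 32, payoff 16 + 11 + 7 + 15 = 49.
Best is T, J, U, and W with total payoff 49.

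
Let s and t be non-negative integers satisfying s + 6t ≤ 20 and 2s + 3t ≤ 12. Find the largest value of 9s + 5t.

(s,t)=(6,0): 1·6+6·0=6≤20, 2·6+3·0=12≤12, objective 54.
(s,t)=(5,0): 1·5+6·0=5≤20, 2·5+3·0=10≤12, objective 45.
The best lattice point is (6,0), giving 54.

54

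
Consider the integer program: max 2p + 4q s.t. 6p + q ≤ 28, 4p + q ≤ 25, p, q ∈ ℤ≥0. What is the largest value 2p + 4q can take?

100

(p,q)=(0,25): 6·0+1·25=25≤28, 4·0+1·25=25≤25, objective 100.
(p,q)=(0,24): 6·0+1·24=24≤28, 4·0+1·24=24≤25, objective 96.
No feasible integer point exceeds 100.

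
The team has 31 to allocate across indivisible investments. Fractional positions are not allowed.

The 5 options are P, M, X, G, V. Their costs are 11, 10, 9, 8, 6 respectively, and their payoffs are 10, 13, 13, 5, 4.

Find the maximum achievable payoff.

Allowing fractional choices, the relaxed optimum would be about 36.7, but investments are indivisible.
M + X + G: cost 10 + 9 + 8 = 27 ≤ 31, payoff 13 + 13 + 5 = 31.
M + X + V: cost 10 + 9 + 6 = 25 ≤ 31, payoff 13 + 13 + 4 = 30.
P + M + X: cost 11 + 10 + 9 = 30 ≤ 31, payoff 10 + 13 + 13 = 36.
Best is P, M, and X with total payoff 36.

36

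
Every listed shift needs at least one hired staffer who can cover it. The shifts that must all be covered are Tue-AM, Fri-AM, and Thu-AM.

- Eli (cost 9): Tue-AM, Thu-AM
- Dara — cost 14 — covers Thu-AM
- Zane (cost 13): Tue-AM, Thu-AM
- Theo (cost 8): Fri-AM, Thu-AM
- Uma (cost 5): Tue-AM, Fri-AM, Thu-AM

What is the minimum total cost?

5

Uma alone covers Tue-AM, Fri-AM, Thu-AM — every shift.
Total cost: 5.
No cover costs less than 5.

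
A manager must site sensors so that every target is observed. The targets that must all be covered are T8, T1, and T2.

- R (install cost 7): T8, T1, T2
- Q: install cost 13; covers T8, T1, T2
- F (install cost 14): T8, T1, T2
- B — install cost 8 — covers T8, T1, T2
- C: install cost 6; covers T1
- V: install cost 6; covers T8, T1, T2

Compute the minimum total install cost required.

V alone covers T8, T1, T2 — every target.
Total install cost: 6.

6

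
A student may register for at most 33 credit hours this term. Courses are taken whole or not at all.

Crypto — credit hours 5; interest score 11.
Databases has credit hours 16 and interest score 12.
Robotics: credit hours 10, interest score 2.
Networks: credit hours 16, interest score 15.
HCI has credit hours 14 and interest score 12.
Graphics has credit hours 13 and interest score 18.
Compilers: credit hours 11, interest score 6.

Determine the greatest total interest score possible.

Treat it as a binary knapsack problem.
Allowing fractional choices, the relaxed optimum would be about 43.1, but courses are indivisible.
Networks + Graphics: credit hours 16 + 13 = 29 ≤ 33, interest score 15 + 18 = 33.
Crypto + HCI + Graphics: credit hours 5 + 14 + 13 = 32 ≤ 33, interest score 11 + 12 + 18 = 41.
Crypto + Graphics + Compilers: credit hours 5 + 13 + 11 = 29 ≤ 33, interest score 11 + 18 + 6 = 35.
Best is Crypto, HCI, and Graphics with total interest score 41.

41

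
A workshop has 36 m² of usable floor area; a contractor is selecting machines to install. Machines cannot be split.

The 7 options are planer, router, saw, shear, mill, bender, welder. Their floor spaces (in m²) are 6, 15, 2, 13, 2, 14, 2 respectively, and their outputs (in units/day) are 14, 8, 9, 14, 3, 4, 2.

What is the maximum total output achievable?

Take planer, router, saw, and shear: floor space 6 + 15 + 2 + 13 = 36 ≤ 36, output 14 + 8 + 9 + 14 = 45.
No other feasible combination does better.

45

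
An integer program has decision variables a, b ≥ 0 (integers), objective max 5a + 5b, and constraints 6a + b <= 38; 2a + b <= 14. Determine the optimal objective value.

(a,b)=(0,14) is feasible, giving 70.
(a,b)=(0,13) is feasible, giving 65.
No feasible integer point exceeds 70.

70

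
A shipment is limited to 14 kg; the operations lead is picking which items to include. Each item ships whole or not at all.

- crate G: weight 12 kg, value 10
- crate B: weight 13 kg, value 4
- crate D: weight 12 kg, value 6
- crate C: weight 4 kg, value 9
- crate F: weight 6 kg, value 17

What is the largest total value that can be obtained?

26

This is an integer program with binary decision variables.
crate G: weight 12 ≤ 14, value 10.
crate F: weight 6 ≤ 14, value 17.
crate C + crate F: weight 4 + 6 = 10 ≤ 14, value 9 + 17 = 26.
Best is crate C and crate F with total value 26.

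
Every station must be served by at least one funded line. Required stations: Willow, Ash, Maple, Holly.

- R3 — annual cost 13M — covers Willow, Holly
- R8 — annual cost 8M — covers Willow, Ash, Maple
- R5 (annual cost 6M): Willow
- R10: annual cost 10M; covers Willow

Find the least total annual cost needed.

21

Choose R3 and R8: together they cover Willow, Ash, Maple, Holly — every station.
Total annual cost: 13 + 8 = 21.
No cover costs less than 21.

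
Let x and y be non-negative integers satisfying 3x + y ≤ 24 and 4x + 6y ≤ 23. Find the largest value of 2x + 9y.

29

Relaxing integrality, the LP optimum is 34.50 at (x,y) = (0, 3.83), which is not an integer point.
(x,y)=(1,3): 3·1+1·3=6≤24, 4·1+6·3=22≤23, objective 29.
(x,y)=(0,3): 3·0+1·3=3≤24, 4·0+6·3=18≤23, objective 27.
(x,y)=(2,2): 3·2+1·2=8≤24, 4·2+6·2=20≤23, objective 22.
(x,y)=(1,2): 3·1+1·2=5≤24, 4·1+6·2=16≤23, objective 20.
The best lattice point is (1,3), giving 29.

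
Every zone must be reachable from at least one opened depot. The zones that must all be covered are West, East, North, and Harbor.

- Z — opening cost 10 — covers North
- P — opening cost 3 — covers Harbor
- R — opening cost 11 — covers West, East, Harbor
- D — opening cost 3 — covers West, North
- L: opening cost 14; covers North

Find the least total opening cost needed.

14

The greedy cost-per-new-zone heuristic would pick D, P, and R for 17, but a cheaper cover exists.
Choose R and D: together they cover West, East, North, Harbor — every zone.
Total opening cost: 11 + 3 = 14.
No cover costs less than 14.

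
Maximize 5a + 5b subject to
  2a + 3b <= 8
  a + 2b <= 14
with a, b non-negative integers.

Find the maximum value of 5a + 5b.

20

(a,b)=(4,0): 2·4+3·0=8≤8, 1·4+2·0=4≤14, objective 20.
(a,b)=(3,0): 2·3+3·0=6≤8, 1·3+2·0=3≤14, objective 15.
Maximum is 20 at (a,b)=(4,0).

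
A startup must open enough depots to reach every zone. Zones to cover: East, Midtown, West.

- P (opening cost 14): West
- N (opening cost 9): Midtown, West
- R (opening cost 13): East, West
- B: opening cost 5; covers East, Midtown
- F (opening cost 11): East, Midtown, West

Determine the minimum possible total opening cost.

The greedy cost-per-new-zone heuristic would pick B and N for 14, but a cheaper cover exists.
F alone covers East, Midtown, West — every zone.
Total opening cost: 11.
No cover costs less than 11.

11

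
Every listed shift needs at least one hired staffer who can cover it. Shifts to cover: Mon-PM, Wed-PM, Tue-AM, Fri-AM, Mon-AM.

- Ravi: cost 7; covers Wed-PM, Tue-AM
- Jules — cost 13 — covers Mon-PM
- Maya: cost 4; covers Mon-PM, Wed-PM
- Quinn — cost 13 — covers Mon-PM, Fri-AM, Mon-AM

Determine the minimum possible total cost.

This is a weighted set-cover instance.
The greedy cost-per-new-shift heuristic would pick Maya, Quinn, and Ravi for 24, but a cheaper cover exists.
Choose Ravi and Quinn: together they cover Mon-PM, Wed-PM, Tue-AM, Fri-AM, Mon-AM — every shift.
Total cost: 7 + 13 = 20.
No cover costs less than 20.

20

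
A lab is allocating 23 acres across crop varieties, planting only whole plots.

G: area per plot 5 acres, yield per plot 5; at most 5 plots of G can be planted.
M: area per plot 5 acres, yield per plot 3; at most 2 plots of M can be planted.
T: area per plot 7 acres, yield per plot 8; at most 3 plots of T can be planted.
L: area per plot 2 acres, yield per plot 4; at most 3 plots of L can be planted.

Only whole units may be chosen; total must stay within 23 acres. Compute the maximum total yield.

This is a bounded integer knapsack.
L has the best ratio (4/2); taking only L gives at most 3×4 = 12 (stopped by the supply cap of 3).
Mixing does better — 2×G, 1×T, and 3×L: area 23 ≤ 23, yield 2·5 + 1·8 + 3·4 = 30.

30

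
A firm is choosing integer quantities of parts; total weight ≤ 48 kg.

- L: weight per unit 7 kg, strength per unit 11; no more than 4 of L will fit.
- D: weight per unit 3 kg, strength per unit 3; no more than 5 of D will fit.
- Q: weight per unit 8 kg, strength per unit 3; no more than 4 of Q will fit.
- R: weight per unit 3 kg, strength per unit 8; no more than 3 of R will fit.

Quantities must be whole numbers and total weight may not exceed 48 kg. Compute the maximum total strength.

R has the best ratio (8/3); taking only R gives at most 3×8 = 24 (stopped by the supply cap of 3).
Mixing does better — 4×L, 3×D, and 3×R: weight 46 ≤ 48, strength 4·11 + 3·3 + 3·8 = 77.

77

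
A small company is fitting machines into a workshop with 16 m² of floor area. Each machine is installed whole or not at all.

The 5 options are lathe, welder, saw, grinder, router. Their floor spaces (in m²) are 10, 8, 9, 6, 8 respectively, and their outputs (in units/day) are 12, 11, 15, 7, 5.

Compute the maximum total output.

This is an integer program with binary decision variables.
Allowing fractional choices, the relaxed optimum would be about 24.6, but machines are indivisible.
saw + grinder: floor space 9 + 6 = 15 ≤ 16, output 15 + 7 = 22.
welder + grinder: floor space 8 + 6 = 14 ≤ 16, output 11 + 7 = 18.
lathe + grinder: floor space 10 + 6 = 16 ≤ 16, output 12 + 7 = 19.
Best is saw and grinder with total output 22.

22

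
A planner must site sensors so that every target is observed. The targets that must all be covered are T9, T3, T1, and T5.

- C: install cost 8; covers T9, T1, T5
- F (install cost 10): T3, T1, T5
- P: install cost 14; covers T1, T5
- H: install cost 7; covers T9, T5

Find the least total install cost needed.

17

This is an integer covering problem.
The greedy cost-per-new-target heuristic would pick C and F for 18, but a cheaper cover exists.
Choose F and H: together they cover T9, T3, T1, T5 — every target.
Total install cost: 10 + 7 = 17.
No cover costs less than 17.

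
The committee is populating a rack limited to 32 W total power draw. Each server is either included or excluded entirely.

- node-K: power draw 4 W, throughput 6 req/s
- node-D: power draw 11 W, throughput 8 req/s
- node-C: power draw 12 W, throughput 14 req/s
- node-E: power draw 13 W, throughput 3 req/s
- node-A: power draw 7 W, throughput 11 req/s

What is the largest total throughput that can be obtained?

This is a 0-1 knapsack instance.
Take node-D, node-C, and node-A: power draw 11 + 12 + 7 = 30 ≤ 32, throughput 8 + 14 + 11 = 33.
No other feasible combination does better.

33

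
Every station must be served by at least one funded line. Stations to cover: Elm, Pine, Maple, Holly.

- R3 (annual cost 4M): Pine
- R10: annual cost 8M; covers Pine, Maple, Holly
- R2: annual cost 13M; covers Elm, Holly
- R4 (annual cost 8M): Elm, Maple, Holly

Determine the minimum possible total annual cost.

The greedy cost-per-new-station heuristic would pick R10 and R4 for 16, but a cheaper cover exists.
Choose R3 and R4: together they cover Elm, Pine, Maple, Holly — every station.
Total annual cost: 4 + 8 = 12.
No cover costs less than 12.

12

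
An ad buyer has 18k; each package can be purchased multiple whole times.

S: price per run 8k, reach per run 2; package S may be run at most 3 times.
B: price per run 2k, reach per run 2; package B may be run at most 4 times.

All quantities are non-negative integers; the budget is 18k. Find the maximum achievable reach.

This is a bounded integer knapsack.
1×S and 4×B: price 16 ≤ 18, reach 1·2 + 4·2 = 10.
4×B: price 8 ≤ 18, reach 4·2 = 8.
Best is 10.

10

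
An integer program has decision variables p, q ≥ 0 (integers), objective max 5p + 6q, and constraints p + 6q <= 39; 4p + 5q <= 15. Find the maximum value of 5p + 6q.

18

Relaxing integrality, the LP optimum is 18.75 at (p,q) = (3.75, 0), which is not an integer point.
(p,q)=(0,3): 1·0+6·3=18≤39, 4·0+5·3=15≤15, objective 18.
(p,q)=(1,2): 1·1+6·2=13≤39, 4·1+5·2=14≤15, objective 17.
Maximum is 18 at (p,q)=(0,3).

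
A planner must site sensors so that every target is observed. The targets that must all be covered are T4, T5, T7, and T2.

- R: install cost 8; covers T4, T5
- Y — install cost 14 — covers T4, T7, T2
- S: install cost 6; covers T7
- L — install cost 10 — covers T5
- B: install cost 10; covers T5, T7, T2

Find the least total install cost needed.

Choose R and B: together they cover T4, T5, T7, T2 — every target.
Total install cost: 8 + 10 = 18.
No cover costs less than 18.

18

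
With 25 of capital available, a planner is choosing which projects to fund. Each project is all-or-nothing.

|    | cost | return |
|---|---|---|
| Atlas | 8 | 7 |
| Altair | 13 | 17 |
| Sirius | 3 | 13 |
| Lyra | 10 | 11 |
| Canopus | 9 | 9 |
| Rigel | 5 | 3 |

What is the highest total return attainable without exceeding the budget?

39

Allowing fractional choices, the relaxed optimum would be about 39.9, but projects are indivisible.
Atlas + Altair + Sirius: cost 8 + 13 + 3 = 24 ≤ 25, return 7 + 17 + 13 = 37.
Altair + Sirius + Canopus: cost 13 + 3 + 9 = 25 ≤ 25, return 17 + 13 + 9 = 39.
Altair + Sirius + Rigel: cost 13 + 3 + 5 = 21 ≤ 25, return 17 + 13 + 3 = 33.
Best is Altair, Sirius, and Canopus with total return 39.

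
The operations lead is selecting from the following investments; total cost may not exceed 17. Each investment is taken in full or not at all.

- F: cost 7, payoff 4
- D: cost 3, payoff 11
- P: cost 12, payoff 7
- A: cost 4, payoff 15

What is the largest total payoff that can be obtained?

D + A: cost 3 + 4 = 7 ≤ 17, payoff 11 + 15 = 26.
F + D + A: cost 7 + 3 + 4 = 14 ≤ 17, payoff 4 + 11 + 15 = 30.
Best is F, D, and A with total payoff 30.

30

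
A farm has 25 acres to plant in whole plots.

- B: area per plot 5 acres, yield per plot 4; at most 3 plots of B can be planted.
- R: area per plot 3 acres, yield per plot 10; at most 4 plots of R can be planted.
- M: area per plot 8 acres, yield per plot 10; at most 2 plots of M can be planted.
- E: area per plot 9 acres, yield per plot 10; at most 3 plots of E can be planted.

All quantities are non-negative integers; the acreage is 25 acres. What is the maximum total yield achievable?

54

1×B, 4×R, and 1×M: area 25 ≤ 25, yield 1·4 + 4·10 + 1·10 = 54.
3×R and 2×M: area 25 ≤ 25, yield 3·10 + 2·10 = 50.
Best is 54.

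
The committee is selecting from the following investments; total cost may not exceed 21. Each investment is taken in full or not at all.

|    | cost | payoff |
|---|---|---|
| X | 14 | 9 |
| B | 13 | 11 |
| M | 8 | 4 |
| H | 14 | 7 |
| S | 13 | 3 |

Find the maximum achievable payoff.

This is a 0-1 knapsack instance.
Take B and M: cost 13 + 8 = 21 ≤ 21, payoff 11 + 4 = 15.
No other feasible combination does better.

15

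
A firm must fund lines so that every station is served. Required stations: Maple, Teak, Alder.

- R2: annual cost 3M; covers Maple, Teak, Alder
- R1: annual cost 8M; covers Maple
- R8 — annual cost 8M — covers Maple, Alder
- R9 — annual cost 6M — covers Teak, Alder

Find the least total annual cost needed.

This is an integer covering problem.
R2 alone covers Maple, Teak, Alder — every station.
Total annual cost: 3.
No cover costs less than 3.

3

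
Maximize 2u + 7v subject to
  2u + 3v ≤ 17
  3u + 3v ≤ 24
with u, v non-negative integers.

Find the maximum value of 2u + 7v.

37

(u,v)=(1,5): 2·1+3·5=17≤17, 3·1+3·5=18≤24, objective 37.
(u,v)=(0,5): 2·0+3·5=15≤17, 3·0+3·5=15≤24, objective 35.
(u,v)=(2,4): 2·2+3·4=16≤17, 3·2+3·4=18≤24, objective 32.
The best lattice point is (1,5), giving 37.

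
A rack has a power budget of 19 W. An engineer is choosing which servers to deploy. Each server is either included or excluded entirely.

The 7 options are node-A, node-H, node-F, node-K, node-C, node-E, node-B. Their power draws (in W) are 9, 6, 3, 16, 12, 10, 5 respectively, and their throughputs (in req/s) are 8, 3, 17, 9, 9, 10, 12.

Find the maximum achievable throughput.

39

Allowing fractional choices, the relaxed optimum would be about 39.9, but servers are indivisible.
node-H + node-F + node-B: power draw 6 + 3 + 5 = 14 ≤ 19, throughput 3 + 17 + 12 = 32.
node-F + node-E + node-B: power draw 3 + 10 + 5 = 18 ≤ 19, throughput 17 + 10 + 12 = 39.
node-A + node-F + node-B: power draw 9 + 3 + 5 = 17 ≤ 19, throughput 8 + 17 + 12 = 37.
Best is node-F, node-E, and node-B with total throughput 39.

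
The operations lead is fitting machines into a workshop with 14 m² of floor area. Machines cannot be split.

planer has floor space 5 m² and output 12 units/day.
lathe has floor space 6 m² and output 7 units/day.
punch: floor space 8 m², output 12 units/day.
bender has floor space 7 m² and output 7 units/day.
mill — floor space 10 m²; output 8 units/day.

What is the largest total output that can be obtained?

24

Treat it as a binary knapsack problem.
Allowing fractional choices, the relaxed optimum would be about 25.2, but machines are indivisible.
planer + punch: floor space 5 + 8 = 13 ≤ 14, output 12 + 12 = 24.
planer + bender: floor space 5 + 7 = 12 ≤ 14, output 12 + 7 = 19.
planer + lathe: floor space 5 + 6 = 11 ≤ 14, output 12 + 7 = 19.
Best is planer and punch with total output 24.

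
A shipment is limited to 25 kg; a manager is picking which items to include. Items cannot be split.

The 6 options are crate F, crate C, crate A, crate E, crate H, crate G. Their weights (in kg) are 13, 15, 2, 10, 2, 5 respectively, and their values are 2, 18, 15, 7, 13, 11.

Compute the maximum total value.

57

Take crate C, crate A, crate H, and crate G: weight 15 + 2 + 2 + 5 = 24 ≤ 25, value 18 + 15 + 13 + 11 = 57.
No other feasible combination does better.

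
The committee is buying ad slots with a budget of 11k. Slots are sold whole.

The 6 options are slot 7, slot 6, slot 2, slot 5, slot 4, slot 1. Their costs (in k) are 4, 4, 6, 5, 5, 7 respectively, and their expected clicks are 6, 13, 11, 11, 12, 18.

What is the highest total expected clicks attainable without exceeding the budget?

Treat it as a binary knapsack problem.
slot 6 + slot 1: cost 4 + 7 = 11 ≤ 11, expected clicks 13 + 18 = 31.
slot 6 + slot 5: cost 4 + 5 = 9 ≤ 11, expected clicks 13 + 11 = 24.
slot 6 + slot 4: cost 4 + 5 = 9 ≤ 11, expected clicks 13 + 12 = 25.
Best is slot 6 and slot 1 with total expected clicks 31.

31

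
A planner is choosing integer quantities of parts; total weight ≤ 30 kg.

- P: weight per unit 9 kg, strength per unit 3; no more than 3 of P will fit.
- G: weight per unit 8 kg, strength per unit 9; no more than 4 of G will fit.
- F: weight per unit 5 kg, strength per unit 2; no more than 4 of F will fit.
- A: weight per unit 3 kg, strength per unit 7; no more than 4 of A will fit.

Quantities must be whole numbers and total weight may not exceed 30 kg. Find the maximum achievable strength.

46

A has the best ratio (7/3); taking only A gives at most 4×7 = 28 (stopped by the supply cap of 4).
Mixing does better — 2×G and 4×A: weight 28 ≤ 30, strength 2·9 + 4·7 = 46.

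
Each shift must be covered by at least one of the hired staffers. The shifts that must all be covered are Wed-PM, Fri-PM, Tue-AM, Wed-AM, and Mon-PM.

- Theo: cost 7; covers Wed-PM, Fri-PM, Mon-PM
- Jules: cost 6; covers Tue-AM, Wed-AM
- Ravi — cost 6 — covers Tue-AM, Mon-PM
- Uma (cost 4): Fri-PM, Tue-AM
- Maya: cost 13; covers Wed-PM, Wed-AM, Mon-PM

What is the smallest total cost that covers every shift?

13

This is a weighted set-cover instance.
Choose Theo and Jules: together they cover Wed-PM, Fri-PM, Tue-AM, Wed-AM, Mon-PM — every shift.
Total cost: 7 + 6 = 13.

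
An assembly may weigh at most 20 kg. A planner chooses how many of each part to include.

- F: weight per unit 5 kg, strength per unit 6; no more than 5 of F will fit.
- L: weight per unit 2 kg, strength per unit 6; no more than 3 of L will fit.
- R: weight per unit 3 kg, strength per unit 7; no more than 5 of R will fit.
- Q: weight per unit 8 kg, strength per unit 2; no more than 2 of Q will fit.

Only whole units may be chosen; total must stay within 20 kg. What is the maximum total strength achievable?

2×L and 5×R: weight 19 ≤ 20, strength 2·6 + 5·7 = 47.
3×L and 4×R: weight 18 ≤ 20, strength 3·6 + 4·7 = 46.
Best is 47.

47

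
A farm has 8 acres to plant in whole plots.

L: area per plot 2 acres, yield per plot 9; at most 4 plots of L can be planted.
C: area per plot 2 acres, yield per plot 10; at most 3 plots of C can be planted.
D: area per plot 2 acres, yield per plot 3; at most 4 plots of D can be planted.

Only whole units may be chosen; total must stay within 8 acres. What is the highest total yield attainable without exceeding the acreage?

This is a bounded integer knapsack.
Take 1×L and 3×C: area 8 ≤ 8, yield 1·9 + 3·10 = 39.
C has the best ratio (10/2) and is taken to its limit of 3; remaining capacity is filled optimally with the others.

39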